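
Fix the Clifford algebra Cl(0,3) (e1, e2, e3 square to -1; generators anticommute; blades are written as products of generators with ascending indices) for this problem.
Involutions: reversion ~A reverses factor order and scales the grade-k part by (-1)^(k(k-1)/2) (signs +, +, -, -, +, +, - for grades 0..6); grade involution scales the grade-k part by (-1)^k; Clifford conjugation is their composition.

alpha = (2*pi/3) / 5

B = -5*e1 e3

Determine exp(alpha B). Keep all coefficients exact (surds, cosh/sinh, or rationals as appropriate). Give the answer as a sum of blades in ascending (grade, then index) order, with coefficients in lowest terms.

B^2 = (-5)^2*(e1 e3)^2 = 25*(-1) = -25 (a basis 2-blade squares to minus the product of its generators' squares).
B^2 = -25 — circular case — the even/odd split gives cos and sin: l = 5, alpha*l = 2*pi/3, so exp(alpha B) = cos(2*pi/3) + (sin(2*pi/3)/5)*B = -1/2 + (sqrt(3)/10)*B.
Answer: -1/2 - sqrt(3)/2*e1 e3


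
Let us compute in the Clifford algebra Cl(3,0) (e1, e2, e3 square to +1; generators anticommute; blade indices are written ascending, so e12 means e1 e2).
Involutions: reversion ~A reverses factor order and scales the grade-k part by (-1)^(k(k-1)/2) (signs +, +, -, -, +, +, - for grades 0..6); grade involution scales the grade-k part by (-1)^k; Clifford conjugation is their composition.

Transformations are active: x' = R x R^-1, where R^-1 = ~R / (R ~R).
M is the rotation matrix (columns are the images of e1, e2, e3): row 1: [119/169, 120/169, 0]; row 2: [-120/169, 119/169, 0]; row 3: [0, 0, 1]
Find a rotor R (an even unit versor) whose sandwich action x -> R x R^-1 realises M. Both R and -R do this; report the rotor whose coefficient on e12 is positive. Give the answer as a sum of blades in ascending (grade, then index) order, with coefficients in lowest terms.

Method: write R = a + b12*e12 + b13*e13 + b23*e23 with a^2 + b12^2 + b13^2 + b23^2 = 1 (so R^-1 = ~R). Expanding the columns R e_j ~R gives tr M = 4a^2 - 1 and, from the antisymmetric part, M21 - M12 = -4a*b12, M13 - M31 = 4a*b13, M32 - M23 = -4a*b23.
Here tr M = 407/169, so a^2 = (1 + tr M)/4 = 144/169 and a = ±12/13. Taking a = 12/13: M21 - M12 = -240/169, M13 - M31 = 0, M32 - M23 = 0, giving b12 = 5/13, b13 = 0, b23 = 0, i.e. R = 12/13 + 5/13*e12.
Its e12 coefficient is already positive.
Answer: 12/13 + 5/13*e12. Why the constraint matters: R and -R act identically through the sandwich — M has trace 407/169 either way — so only the sign condition on e12 picks one of the two preimages.


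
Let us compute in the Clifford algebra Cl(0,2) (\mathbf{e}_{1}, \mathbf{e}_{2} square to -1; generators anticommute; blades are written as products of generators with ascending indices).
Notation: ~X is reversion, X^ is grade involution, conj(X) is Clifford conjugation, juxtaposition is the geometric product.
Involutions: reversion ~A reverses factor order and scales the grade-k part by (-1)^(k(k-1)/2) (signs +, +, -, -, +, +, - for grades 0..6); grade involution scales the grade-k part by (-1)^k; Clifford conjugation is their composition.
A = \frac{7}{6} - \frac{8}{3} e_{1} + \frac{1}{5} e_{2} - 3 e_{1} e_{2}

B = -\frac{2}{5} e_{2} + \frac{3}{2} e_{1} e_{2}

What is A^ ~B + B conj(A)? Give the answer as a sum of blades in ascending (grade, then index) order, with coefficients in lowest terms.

first term: -\frac{229}{50} - \frac{9}{10} e_{1} + \frac{53}{15} e_{2} - \frac{169}{60} e_{1} e_{2}
second term: -\frac{229}{50} - \frac{9}{10} e_{1} + \frac{53}{15} e_{2} + \frac{169}{60} e_{1} e_{2}
Answer: -\frac{229}{25} - \frac{9}{5} e_{1} + \frac{106}{15} e_{2}


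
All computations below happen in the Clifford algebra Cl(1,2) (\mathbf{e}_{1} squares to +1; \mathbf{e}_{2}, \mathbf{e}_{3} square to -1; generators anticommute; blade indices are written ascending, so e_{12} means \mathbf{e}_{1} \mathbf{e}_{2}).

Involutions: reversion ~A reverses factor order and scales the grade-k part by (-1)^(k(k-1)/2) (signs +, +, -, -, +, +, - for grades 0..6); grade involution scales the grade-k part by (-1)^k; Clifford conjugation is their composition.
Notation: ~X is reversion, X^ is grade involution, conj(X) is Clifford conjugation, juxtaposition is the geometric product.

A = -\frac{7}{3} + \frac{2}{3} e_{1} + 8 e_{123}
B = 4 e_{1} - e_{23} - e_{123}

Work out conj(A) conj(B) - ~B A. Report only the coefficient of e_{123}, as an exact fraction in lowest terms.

first term: \frac{32}{3} + \frac{4}{3} e_{1} - \frac{101}{3} e_{23} + \frac{5}{3} e_{123}
second term: -\frac{16}{3} - \frac{52}{3} e_{1} + \frac{91}{3} e_{23} - \frac{5}{3} e_{123}
Answer: \frac{10}{3}


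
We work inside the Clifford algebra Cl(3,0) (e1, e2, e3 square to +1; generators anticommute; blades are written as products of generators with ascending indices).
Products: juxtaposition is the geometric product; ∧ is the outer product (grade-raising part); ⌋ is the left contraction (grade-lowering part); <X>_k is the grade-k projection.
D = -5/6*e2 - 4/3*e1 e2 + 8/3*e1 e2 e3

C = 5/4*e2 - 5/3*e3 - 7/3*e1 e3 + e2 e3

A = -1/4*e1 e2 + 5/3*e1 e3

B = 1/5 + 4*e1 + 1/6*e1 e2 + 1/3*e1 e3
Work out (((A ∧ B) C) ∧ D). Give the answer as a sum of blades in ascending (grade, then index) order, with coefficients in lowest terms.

step 1: -1/20*e1 e2 + 1/3*e1 e3
step 2: 7/9 - 89/144*e1 - 1/3*e1 e2 - 1/20*e1 e3 - 7/60*e2 e3 - 1/3*e1 e2 e3
step 3: -35/54*e2 - 451/864*e1 e2 + 439/216*e1 e2 e3
Answer: -35/54*e2 - 451/864*e1 e2 + 439/216*e1 e2 e3


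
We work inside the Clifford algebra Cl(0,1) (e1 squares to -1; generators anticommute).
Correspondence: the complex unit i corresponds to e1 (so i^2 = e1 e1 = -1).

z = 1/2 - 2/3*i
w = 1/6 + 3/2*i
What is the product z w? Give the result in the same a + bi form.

In blades: z = 1/2 - 2/3*e1, w = 1/6 + 3/2*e1.
Distribute z over w term by term (generator squares from the signature, products reordered to ascending indices): (1/2)*w = 1/12 + 3/4*e1; (-2/3*e1)*w = 1 - 1/9*e1.
Sum: 13/12 + 23/36*e1; translating back through the correspondence:
Answer: 13/12 + 23/36*i


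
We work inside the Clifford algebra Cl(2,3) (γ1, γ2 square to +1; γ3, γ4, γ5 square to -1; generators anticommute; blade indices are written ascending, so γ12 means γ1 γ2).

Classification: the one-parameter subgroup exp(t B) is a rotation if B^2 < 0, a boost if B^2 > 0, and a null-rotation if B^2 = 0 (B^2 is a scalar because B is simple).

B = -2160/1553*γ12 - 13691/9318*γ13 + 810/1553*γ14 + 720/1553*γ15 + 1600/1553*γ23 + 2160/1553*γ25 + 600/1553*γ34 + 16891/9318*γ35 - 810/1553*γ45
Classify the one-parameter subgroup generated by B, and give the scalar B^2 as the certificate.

B^2 term by term: the squares give (-2160/1553)^2*(γ12)^2 + (-13691/9318)^2*(γ13)^2 + (810/1553)^2*(γ14)^2 + (720/1553)^2*(γ15)^2 + (1600/1553)^2*(γ23)^2 + (2160/1553)^2*(γ25)^2 + (600/1553)^2*(γ34)^2 + (16891/9318)^2*(γ35)^2 + (-810/1553)^2*(γ45)^2 = 4665600/2411809*(-1) + 187443481/86825124*(+1) + 656100/2411809*(+1) + 518400/2411809*(+1) + 2560000/2411809*(+1) + 4665600/2411809*(+1) + 360000/2411809*(-1) + 285305881/86825124*(-1) + 656100/2411809*(-1) = 0 (each basis 2-blade squares to minus the product of its generators' squares); cross terms between blades sharing an index anticommute and cancel; the commuting (index-disjoint) pairs give grade-4 terms 2*c*c'*(blade product), which cancel blade by blade — γ1234: -2592000/2411809 + 2592000/2411809 = 0; γ1235: -12161520/2411809 + 9857520/2411809 + 2304000/2411809 = 0; γ1245: 3499200/2411809 - 3499200/2411809 = 0; γ1345: 3696570/2411809 - 4560570/2411809 + 864000/2411809 = 0; γ2345: -2592000/2411809 + 2592000/2411809 = 0 — confirming B is simple. So B^2 = 0.
Answer: null-rotation, certificate B^2 = 0. Key observation: B^2 = 0 is a conjugation invariant, so its sign decides the class regardless of the surface form of B.


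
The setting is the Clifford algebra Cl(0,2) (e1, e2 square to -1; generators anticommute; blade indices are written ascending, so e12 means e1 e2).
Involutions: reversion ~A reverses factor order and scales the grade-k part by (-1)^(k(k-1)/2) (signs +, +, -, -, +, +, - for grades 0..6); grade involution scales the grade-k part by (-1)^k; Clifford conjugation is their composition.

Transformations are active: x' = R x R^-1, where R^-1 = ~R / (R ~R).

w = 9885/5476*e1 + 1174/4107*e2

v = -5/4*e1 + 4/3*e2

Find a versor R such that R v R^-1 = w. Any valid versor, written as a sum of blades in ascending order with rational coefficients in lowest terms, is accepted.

Key observation: q(v) = q(w) = -481/144 (sandwiches preserve the norm), so R = v + w = 760/1369*e1 + 6650/4107*e2 works whenever it is invertible — the component of v along it is kept and (v - w)/2 reverses, sending v to w.
Answer: 760/1369*e1 + 6650/4107*e2


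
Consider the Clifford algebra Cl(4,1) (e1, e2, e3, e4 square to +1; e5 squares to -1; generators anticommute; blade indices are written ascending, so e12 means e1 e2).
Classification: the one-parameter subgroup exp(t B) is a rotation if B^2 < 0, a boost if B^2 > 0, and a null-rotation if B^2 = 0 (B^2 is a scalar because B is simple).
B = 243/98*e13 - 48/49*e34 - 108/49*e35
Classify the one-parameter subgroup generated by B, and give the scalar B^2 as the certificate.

B^2 term by term: the squares give (243/98)^2*(e13)^2 + (-48/49)^2*(e34)^2 + (-108/49)^2*(e35)^2 = 59049/9604*(-1) + 2304/2401*(-1) + 11664/2401*(+1) = -9/4 (each basis 2-blade squares to minus the product of its generators' squares); cross terms between blades sharing an index anticommute and cancel. So B^2 = -9/4.
Answer: rotation, certificate B^2 = -9/4. One invariant decides it: the square -9/4 survives every conjugation, and its sign is exactly the classification.


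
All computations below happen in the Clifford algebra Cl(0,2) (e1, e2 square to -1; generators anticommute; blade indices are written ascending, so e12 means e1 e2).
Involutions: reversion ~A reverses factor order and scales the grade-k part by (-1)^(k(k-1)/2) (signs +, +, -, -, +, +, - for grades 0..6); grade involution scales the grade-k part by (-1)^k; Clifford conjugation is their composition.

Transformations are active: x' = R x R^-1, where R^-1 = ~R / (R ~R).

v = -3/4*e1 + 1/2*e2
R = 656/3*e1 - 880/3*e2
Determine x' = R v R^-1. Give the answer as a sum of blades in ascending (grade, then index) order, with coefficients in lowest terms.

~R = 656/3*e1 - 880/3*e2, and R ~R = -1204736/9, so R^-1 = ~R / (-1204736/9).
R v = 932/3 - 332/3*e12
Answer: -1247/4706*e1 + 8109/9412*e2


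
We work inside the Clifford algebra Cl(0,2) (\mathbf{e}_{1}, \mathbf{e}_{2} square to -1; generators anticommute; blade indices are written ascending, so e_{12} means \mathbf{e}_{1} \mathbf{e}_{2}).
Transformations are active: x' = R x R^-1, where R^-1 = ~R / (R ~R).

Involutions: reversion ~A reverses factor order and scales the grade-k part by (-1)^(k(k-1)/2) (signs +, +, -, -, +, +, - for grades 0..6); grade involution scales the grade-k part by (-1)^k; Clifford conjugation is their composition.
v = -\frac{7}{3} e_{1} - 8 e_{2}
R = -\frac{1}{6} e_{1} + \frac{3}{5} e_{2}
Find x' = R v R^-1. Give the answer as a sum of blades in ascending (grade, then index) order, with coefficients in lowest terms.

~R = -\frac{1}{6} e_{1} + \frac{3}{5} e_{2}, and R ~R = -\frac{349}{900}, so R^-1 = ~R / (-\frac{349}{900}).
R v = \frac{397}{90} + \frac{41}{15} e_{12}
Answer: \frac{6413}{1047} e_{1} - \frac{1972}{349} e_{2}


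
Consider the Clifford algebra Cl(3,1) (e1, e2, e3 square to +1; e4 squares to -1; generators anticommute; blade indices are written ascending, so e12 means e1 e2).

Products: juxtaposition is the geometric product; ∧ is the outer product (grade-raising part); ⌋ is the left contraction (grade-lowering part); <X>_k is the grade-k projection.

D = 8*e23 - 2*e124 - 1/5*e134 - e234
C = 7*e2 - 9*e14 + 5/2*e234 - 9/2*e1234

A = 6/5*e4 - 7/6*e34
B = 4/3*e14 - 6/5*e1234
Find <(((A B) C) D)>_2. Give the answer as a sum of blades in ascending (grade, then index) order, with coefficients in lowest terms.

step 1: 8/5*e1 + 7/5*e12 + 14/9*e13 - 36/25*e123
step 2: 49/5*e1 - 522/25*e4 + 56/5*e12 + 252/25*e13 + 18/5*e14 + 28/5*e24 + 203/10*e34 - 98/9*e123 - 35/9*e124 + 7/2*e134 + 144/25*e234 + 4*e1234
step 3: 593/450 + 30533/450*e1 - 123/10*e2 - 42/25*e3 - 2708/125*e4 - 31187/250*e12 + 78767/1125*e13 - 386/9*e14 - 2948/225*e23 - 8092/45*e24 + 4739/225*e34 + 3037/25*e123 - 448/25*e124 - 1904/45*e134 - 4624/25*e234 + 19*e1234
step 4: -31187/250*e12 + 78767/1125*e13 - 386/9*e14 - 2948/225*e23 - 8092/45*e24 + 4739/225*e34
Answer: -31187/250*e12 + 78767/1125*e13 - 386/9*e14 - 2948/225*e23 - 8092/45*e24 + 4739/225*e34


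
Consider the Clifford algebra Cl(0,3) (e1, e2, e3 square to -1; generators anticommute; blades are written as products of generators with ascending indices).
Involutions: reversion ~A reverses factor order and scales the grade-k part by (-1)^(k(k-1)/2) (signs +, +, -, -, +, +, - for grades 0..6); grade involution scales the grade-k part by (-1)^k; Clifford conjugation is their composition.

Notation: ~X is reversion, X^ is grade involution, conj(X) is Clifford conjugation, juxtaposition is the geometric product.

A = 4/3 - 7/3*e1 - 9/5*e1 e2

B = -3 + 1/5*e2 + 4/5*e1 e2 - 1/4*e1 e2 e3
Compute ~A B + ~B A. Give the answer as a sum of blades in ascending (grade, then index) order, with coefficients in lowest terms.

first term: -136/25 + 166/25*e1 + 32/15*e2 + 9/20*e3 - 24/5*e1 e2 - 7/12*e2 e3 - 1/3*e1 e2 e3
second term: -136/25 + 166/25*e1 + 32/15*e2 + 9/20*e3 + 24/5*e1 e2 + 7/12*e2 e3 + 1/3*e1 e2 e3
Answer: -272/25 + 332/25*e1 + 64/15*e2 + 9/10*e3


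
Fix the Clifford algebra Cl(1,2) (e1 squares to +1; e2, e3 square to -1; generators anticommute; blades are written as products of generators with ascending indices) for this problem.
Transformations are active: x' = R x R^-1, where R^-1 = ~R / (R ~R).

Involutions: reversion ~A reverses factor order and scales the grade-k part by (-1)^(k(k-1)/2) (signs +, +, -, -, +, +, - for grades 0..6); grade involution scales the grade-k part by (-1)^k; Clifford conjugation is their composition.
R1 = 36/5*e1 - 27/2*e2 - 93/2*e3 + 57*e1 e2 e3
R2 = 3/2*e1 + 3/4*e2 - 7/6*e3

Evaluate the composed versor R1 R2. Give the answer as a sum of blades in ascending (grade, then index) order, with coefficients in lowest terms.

Distribute over the terms of R2 (each basis-blade product reordered to ascending indices, repeated generators contracted through their squares):
R1 (3/2*e1) = 54/5 + 81/4*e1 e2 + 279/4*e1 e3 + 171/2*e2 e3
R1 (3/4*e2) = 81/8 + 27/5*e1 e2 + 171/4*e1 e3 + 279/8*e2 e3
R1 (-7/6*e3) = -217/4 + 133/2*e1 e2 - 42/5*e1 e3 + 63/4*e2 e3
Summing the partial products and collecting blades:
Answer: -1333/40 + 1843/20*e1 e2 + 1041/10*e1 e3 + 1089/8*e2 e3


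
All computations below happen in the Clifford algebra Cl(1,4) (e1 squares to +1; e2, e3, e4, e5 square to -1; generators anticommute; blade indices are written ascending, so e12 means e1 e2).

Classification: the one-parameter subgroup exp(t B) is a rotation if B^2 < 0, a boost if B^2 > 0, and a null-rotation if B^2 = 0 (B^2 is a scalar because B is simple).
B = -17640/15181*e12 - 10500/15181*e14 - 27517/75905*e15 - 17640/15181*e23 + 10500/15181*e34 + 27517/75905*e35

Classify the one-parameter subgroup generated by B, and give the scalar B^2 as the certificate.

B^2 term by term: the squares give (-17640/15181)^2*(e12)^2 + (-10500/15181)^2*(e14)^2 + (-27517/75905)^2*(e15)^2 + (-17640/15181)^2*(e23)^2 + (10500/15181)^2*(e34)^2 + (27517/75905)^2*(e35)^2 = 311169600/230462761*(+1) + 110250000/230462761*(+1) + 757185289/5761569025*(+1) + 311169600/230462761*(-1) + 110250000/230462761*(-1) + 757185289/5761569025*(-1) = 0 (each basis 2-blade squares to minus the product of its generators' squares); cross terms between blades sharing an index anticommute and cancel; the commuting (index-disjoint) pairs give grade-4 terms 2*c*c'*(blade product), which cancel blade by blade — e1234: -370440000/230462761 + 370440000/230462761 = 0; e1235: -194159952/230462761 + 194159952/230462761 = 0; e1345: 115571400/230462761 - 115571400/230462761 = 0 — confirming B is simple. So B^2 = 0.
Answer: null-rotation, certificate B^2 = 0. Note: conjugating B changes its blade decomposition but never the scalar B^2 = 0, whose sign settles the classification.


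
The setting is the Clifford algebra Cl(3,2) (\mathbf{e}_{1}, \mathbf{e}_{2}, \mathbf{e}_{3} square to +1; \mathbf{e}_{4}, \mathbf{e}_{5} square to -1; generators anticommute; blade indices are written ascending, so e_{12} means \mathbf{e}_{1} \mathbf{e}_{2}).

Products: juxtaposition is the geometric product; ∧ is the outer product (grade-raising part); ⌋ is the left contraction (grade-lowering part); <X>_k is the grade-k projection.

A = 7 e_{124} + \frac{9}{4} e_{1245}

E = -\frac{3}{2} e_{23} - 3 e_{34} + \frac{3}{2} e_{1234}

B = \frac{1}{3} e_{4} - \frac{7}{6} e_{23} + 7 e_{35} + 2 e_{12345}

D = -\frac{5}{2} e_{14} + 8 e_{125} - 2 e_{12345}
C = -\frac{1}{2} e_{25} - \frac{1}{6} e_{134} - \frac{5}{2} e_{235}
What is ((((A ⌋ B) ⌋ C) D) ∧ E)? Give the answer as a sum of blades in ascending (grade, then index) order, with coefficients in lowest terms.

step 1: \frac{9}{2} e_{3} - 14 e_{35}
step 2: 35 e_{2} + \frac{3}{4} e_{14} + \frac{45}{4} e_{25}
step 3: -\frac{15}{8} + 90 e_{1} - 280 e_{15} + \frac{175}{2} e_{124} - \frac{45}{2} e_{134} - \frac{3}{2} e_{235} + 6 e_{245} + \frac{225}{8} e_{1245} + 70 e_{1345}
step 4: \frac{45}{16} e_{23} + \frac{45}{8} e_{34} - 135 e_{123} - 270 e_{134} - \frac{45}{16} e_{1234} + 420 e_{1235} + 840 e_{1345}
Answer: \frac{45}{16} e_{23} + \frac{45}{8} e_{34} - 135 e_{123} - 270 e_{134} - \frac{45}{16} e_{1234} + 420 e_{1235} + 840 e_{1345}


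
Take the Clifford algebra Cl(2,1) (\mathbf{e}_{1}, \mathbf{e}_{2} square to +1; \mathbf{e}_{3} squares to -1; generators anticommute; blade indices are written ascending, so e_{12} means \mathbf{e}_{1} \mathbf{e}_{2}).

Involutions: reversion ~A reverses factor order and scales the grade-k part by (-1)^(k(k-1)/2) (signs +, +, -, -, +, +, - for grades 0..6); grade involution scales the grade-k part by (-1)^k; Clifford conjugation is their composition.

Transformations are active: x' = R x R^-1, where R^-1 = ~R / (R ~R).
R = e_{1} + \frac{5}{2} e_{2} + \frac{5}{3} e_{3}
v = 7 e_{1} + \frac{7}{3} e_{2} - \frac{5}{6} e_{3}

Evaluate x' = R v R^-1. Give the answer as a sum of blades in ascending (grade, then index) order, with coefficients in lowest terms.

~R = e_{1} + \frac{5}{2} e_{2} + \frac{5}{3} e_{3}, and R ~R = \frac{161}{36}, so R^-1 = ~R / (\frac{161}{36}).
R v = \frac{128}{9} - \frac{91}{6} e_{12} - \frac{25}{2} e_{13} - \frac{215}{36} e_{23}
Answer: -\frac{103}{161} e_{1} + \frac{6553}{483} e_{2} + \frac{11045}{966} e_{3}


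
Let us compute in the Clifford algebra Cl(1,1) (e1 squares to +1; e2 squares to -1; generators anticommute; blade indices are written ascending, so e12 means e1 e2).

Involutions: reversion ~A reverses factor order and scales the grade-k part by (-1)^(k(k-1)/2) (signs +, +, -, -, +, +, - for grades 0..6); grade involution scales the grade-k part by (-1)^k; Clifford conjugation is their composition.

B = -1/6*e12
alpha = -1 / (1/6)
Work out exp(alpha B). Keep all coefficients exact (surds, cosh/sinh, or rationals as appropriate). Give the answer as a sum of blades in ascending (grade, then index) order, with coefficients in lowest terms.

B^2 = (-1/6)^2*(e12)^2 = 1/36*(+1) = 1/36 (a basis 2-blade squares to minus the product of its generators' squares).
B^2 = 1/36 — since the square is positive, the closed form is hyperbolic: l = 1/6, alpha*l = -1, so exp(alpha B) = cosh(-1) + (sinh(-1)/(1/6))*B = cosh(1) + (-6*sinh(1))*B.
Answer: cosh(1) + sinh(1)*e12


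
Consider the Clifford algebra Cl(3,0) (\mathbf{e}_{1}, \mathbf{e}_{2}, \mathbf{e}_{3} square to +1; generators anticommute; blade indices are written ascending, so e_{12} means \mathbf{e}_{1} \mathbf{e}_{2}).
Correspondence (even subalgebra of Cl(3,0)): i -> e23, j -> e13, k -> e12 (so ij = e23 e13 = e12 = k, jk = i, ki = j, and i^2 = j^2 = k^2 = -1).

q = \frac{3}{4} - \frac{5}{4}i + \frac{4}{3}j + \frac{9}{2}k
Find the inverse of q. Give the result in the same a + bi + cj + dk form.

In blades: q = \frac{3}{4} + \frac{9}{2} e_{12} + \frac{4}{3} e_{13} - \frac{5}{4} e_{23}.
With qbar = \frac{3}{4} - \frac{9}{2} e_{12} - \frac{4}{3} e_{13} + \frac{5}{4} e_{23} (scalar fixed, mapped units negated), q qbar = \frac{1739}{72} (the sum of squared coefficients), so q^-1 = qbar / (\frac{1739}{72}) = \frac{54}{1739} - \frac{324}{1739} e_{12} - \frac{96}{1739} e_{13} + \frac{90}{1739} e_{23}; translating back:
Answer: \frac{54}{1739} + \frac{90}{1739}i - \frac{96}{1739}j - \frac{324}{1739}k


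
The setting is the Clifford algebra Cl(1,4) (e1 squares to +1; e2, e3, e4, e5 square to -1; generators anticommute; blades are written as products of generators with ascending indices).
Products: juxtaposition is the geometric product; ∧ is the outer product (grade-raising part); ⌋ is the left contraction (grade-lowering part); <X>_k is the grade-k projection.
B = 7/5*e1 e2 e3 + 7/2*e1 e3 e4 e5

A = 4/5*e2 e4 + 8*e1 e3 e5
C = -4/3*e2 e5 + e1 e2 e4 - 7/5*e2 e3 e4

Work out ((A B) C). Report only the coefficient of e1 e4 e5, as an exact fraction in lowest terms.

step 1: 28*e4 + 56/5*e2 e5 - 28/25*e1 e3 e4 + 14/5*e1 e2 e3 e5
step 2: 224/15 - 3696/125*e1 e2 - 56/15*e1 e3 + 1008/25*e2 e3 - 378/25*e1 e4 e5 + 112/3*e2 e4 e5 - 462/25*e3 e4 e5 + 112/75*e1 e2 e3 e4 e5
Answer: -378/25


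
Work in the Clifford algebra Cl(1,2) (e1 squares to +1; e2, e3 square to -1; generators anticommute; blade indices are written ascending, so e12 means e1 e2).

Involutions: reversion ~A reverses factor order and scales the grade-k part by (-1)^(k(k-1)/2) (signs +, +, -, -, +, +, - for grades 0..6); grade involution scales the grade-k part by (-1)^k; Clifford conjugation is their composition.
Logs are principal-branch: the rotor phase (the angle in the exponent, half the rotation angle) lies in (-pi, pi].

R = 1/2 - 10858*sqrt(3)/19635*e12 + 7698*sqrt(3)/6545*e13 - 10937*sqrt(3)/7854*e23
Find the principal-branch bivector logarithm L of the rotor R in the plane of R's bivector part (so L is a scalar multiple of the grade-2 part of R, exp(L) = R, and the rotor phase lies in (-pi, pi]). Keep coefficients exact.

The scalar part of R is 1/2, which fixes the principal-branch rotor phase; the unit plane is then the bivector part divided by the sine of that phase, and L is that plane scaled by the phase.
Concretely: cos(phase) = 1/2 gives phase = ±pi/3, and since phase/sin(phase) is even the sign is immaterial: L = (phase/sin(phase)) * <R>_2 = (2*sqrt(3)*pi/9) * <R>_2.
Answer: -21716*pi/58905*e12 + 5132*pi/6545*e13 - 10937*pi/11781*e23


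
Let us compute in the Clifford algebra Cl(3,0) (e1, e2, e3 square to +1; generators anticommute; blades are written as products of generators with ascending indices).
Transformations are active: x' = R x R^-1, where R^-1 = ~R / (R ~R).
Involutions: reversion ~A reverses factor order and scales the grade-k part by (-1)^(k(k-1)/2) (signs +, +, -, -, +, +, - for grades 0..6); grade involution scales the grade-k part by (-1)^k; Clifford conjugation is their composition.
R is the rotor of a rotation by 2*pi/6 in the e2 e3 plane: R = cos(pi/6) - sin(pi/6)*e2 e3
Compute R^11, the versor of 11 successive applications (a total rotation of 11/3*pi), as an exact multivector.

Half-angle bookkeeping: 11 applications in e2 e3 add up to rotor phase 11*pi/6 = 11*pi/6, so R^11 = cos(11*pi/6) - sin(11*pi/6)*e2 e3.
cos(11*pi/6) = sqrt(3)/2 and sin(11*pi/6) = -1/2, so R^11 = sqrt(3)/2 + 1/2*e2 e3. The net rotation is 5/3*pi (after discarding 1 full turn, each of which contributes a factor -1 to the rotor); the rotor keeps the half-angle phase exactly.
Answer: sqrt(3)/2 + 1/2*e2 e3


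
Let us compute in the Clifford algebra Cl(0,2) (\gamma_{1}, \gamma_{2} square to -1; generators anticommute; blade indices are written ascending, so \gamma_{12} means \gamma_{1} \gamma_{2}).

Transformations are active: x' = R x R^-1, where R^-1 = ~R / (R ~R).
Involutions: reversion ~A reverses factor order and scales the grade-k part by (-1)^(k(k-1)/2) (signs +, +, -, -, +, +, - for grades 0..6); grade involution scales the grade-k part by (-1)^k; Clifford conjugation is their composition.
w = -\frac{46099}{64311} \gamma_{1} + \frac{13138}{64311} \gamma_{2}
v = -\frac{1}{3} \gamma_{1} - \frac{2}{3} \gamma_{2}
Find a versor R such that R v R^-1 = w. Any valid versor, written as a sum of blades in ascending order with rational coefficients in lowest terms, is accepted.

Key observation: q(v) = q(w) = -\frac{5}{9} (sandwiches preserve the norm), so R = v + w = -\frac{22512}{21437} \gamma_{1} - \frac{9912}{21437} \gamma_{2} works whenever it is invertible — the component of v along it is kept and (v - w)/2 reverses, sending v to w.
Answer: -\frac{22512}{21437} \gamma_{1} - \frac{9912}{21437} \gamma_{2}


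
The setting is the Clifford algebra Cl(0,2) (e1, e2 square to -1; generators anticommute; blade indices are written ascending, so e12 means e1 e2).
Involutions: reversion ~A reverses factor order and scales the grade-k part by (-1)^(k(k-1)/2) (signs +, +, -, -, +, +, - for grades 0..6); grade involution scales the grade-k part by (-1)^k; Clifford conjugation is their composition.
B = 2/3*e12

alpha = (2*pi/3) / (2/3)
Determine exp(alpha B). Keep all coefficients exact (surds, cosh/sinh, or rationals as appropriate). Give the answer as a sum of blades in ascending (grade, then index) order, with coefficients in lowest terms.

B^2 = (2/3)^2*(e12)^2 = 4/9*(-1) = -4/9 (a basis 2-blade squares to minus the product of its generators' squares).
B^2 = -4/9 — a negative square means the series sums to a rotation: l = 2/3, alpha*l = 2*pi/3, so exp(alpha B) = cos(2*pi/3) + (sin(2*pi/3)/(2/3))*B = -1/2 + (3*sqrt(3)/4)*B.
Answer: -1/2 + sqrt(3)/2*e12


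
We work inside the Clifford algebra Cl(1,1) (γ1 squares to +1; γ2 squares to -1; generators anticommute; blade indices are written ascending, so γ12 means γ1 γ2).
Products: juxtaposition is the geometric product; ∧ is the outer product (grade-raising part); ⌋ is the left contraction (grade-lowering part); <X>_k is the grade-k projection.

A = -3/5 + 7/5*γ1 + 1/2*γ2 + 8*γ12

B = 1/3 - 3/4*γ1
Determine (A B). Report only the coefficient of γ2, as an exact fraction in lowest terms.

step 1: -5/4 + 11/12*γ1 + 37/6*γ2 + 73/24*γ12
Answer: 37/6


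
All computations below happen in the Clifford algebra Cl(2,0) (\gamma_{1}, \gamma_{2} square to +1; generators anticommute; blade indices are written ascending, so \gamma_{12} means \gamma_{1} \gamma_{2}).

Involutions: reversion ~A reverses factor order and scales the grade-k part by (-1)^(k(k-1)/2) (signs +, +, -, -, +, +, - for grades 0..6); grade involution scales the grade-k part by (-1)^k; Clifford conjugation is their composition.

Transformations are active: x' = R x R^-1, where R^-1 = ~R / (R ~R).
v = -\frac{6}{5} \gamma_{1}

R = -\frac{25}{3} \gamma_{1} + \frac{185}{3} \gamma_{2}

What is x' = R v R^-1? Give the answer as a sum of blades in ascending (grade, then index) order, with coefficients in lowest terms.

~R = -\frac{25}{3} \gamma_{1} + \frac{185}{3} \gamma_{2}, and R ~R = \frac{34850}{9}, so R^-1 = ~R / (\frac{34850}{9}).
R v = 10 + 74 \gamma_{12}
Answer: \frac{4032}{3485} \gamma_{1} + \frac{222}{697} \gamma_{2}


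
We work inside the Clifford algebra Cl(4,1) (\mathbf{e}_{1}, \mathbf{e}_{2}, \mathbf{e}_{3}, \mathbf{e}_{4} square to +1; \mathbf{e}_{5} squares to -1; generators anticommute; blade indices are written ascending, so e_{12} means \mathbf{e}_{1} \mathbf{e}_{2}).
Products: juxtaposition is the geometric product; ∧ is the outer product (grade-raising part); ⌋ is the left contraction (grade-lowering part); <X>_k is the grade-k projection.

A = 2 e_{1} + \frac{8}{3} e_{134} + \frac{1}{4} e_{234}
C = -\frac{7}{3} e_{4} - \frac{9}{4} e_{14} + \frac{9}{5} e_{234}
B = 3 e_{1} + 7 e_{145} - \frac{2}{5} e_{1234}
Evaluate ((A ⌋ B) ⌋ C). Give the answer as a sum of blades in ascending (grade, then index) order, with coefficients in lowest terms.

step 1: 6 - \frac{1}{10} e_{1} + \frac{16}{15} e_{2} + 14 e_{45} - \frac{4}{5} e_{234}
step 2: \frac{36}{25} - \frac{551}{40} e_{4} - \frac{27}{2} e_{14} + \frac{48}{25} e_{34} + \frac{54}{5} e_{234}
Answer: \frac{36}{25} - \frac{551}{40} e_{4} - \frac{27}{2} e_{14} + \frac{48}{25} e_{34} + \frac{54}{5} e_{234}


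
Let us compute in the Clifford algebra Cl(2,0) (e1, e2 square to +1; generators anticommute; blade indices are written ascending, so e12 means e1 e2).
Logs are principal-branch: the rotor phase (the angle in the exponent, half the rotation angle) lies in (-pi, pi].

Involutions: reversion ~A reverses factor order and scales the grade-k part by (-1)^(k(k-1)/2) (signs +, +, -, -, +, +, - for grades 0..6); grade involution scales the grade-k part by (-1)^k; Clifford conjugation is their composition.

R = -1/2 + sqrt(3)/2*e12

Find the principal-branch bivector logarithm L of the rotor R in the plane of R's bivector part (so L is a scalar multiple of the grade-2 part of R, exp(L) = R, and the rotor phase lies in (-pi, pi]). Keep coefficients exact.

The scalar part of R is -1/2, and that scalar determines the rotor phase on the principal branch; recovering the unit plane as bivector-part over sine of the phase gives L = phase * plane.
Concretely: cos(phase) = -1/2 gives phase = ±2*pi/3, and since phase/sin(phase) is even the sign is immaterial: L = (phase/sin(phase)) * <R>_2 = (4*sqrt(3)*pi/9) * <R>_2.
Answer: 2*pi/3*e12


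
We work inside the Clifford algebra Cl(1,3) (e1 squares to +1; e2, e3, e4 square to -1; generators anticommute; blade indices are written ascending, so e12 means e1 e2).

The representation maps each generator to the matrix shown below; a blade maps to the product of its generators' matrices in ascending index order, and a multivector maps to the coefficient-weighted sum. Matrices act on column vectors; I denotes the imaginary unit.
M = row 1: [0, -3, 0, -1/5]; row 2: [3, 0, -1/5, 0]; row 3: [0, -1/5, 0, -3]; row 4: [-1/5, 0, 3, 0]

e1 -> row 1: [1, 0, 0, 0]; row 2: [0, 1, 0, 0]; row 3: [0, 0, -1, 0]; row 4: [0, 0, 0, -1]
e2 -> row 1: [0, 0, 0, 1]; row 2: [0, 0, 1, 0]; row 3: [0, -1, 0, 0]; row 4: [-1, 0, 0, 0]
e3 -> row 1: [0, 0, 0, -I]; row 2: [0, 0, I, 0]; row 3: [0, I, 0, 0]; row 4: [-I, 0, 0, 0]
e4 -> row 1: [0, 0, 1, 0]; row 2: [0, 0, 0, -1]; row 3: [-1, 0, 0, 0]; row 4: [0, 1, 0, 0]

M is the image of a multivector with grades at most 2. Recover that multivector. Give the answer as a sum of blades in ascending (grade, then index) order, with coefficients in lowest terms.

Method: the blade images are trace-orthogonal — tr(rho(e_A) rho(e_B)^-1) = 4 if A = B and 0 otherwise — and rho(e_A)^-1 = (e_A)^2 * rho(e_A) with (e_A)^2 = +1 or -1, so the coefficient of e_A in the preimage is (e_A)^2 * tr(M rho(e_A))/4.
Nonzero projections over blades of grade <= 2: e12: (e12)^2 = +1, tr(M rho(e12)) = -4/5, coefficient -1/5; e24: (e24)^2 = -1, tr(M rho(e24)) = 12, coefficient -3. Every other blade of grade <= 2 projects to 0.
Answer: -1/5*e12 - 3*e24


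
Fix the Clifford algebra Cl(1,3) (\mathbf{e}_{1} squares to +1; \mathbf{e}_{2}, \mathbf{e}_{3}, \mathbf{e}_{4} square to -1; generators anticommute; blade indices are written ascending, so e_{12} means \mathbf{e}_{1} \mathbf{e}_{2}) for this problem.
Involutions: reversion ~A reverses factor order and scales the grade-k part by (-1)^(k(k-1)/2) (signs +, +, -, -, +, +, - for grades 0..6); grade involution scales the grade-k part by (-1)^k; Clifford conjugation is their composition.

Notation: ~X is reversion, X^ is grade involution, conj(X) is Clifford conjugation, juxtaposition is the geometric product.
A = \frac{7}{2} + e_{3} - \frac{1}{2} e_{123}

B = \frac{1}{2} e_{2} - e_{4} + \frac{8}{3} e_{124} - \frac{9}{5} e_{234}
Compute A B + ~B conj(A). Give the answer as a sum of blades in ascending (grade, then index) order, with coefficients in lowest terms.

first term: \frac{7}{4} e_{2} - \frac{7}{2} e_{4} - \frac{1}{4} e_{13} - \frac{9}{10} e_{14} - \frac{1}{2} e_{23} - \frac{9}{5} e_{24} - \frac{7}{3} e_{34} + \frac{28}{3} e_{124} - \frac{63}{10} e_{234} + \frac{19}{6} e_{1234}
second term: \frac{7}{4} e_{2} - \frac{7}{2} e_{4} - \frac{1}{4} e_{13} - \frac{9}{10} e_{14} - \frac{1}{2} e_{23} - \frac{9}{5} e_{24} - \frac{7}{3} e_{34} - \frac{28}{3} e_{124} + \frac{63}{10} e_{234} - \frac{19}{6} e_{1234}
Answer: \frac{7}{2} e_{2} - 7 e_{4} - \frac{1}{2} e_{13} - \frac{9}{5} e_{14} - e_{23} - \frac{18}{5} e_{24} - \frac{14}{3} e_{34}


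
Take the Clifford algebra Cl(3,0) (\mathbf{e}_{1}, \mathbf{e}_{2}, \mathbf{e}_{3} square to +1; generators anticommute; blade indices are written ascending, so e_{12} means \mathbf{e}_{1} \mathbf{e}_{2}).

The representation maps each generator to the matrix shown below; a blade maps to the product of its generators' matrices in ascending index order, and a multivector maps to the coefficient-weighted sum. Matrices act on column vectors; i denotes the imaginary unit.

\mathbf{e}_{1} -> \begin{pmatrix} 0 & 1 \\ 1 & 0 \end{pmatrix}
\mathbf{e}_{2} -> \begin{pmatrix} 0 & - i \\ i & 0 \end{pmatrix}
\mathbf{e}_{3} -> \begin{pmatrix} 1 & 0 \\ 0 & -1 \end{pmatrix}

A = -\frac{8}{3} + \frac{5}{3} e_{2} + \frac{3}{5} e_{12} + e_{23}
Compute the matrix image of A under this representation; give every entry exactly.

Bivector images (products of the table entries): rho(e_{12}) = rho(\mathbf{e}_{1})rho(\mathbf{e}_{2}) = \begin{pmatrix} i & 0 \\ 0 & - i \end{pmatrix}; rho(e_{23}) = rho(\mathbf{e}_{2})rho(\mathbf{e}_{3}) = \begin{pmatrix} 0 & i \\ i & 0 \end{pmatrix}.
M = (-\frac{8}{3})*1 + (\frac{5}{3})*rho(e_{2}) + (\frac{3}{5})*rho(e_{12}) + (1)*rho(e_{23}), summed entrywise (1 is the identity matrix):
Answer: \begin{pmatrix} - \frac{8}{3} + \frac{3 i}{5} & - \frac{2 i}{3} \\ \frac{8 i}{3} & - \frac{8}{3} - \frac{3 i}{5} \end{pmatrix}


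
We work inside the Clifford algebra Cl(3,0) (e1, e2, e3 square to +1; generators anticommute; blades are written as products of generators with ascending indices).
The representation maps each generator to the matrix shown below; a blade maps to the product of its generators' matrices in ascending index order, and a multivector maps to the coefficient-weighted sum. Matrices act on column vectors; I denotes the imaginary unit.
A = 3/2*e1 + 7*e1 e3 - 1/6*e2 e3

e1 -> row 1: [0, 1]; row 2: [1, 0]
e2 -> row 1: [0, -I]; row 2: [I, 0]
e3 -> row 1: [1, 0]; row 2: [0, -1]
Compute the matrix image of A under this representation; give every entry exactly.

Bivector images (products of the table entries): rho(e1 e3) = rho(e1)rho(e3) = row 1: [0, -1]; row 2: [1, 0]; rho(e2 e3) = rho(e2)rho(e3) = row 1: [0, I]; row 2: [I, 0].
M = (3/2)*rho(e1) + (7)*rho(e1 e3) + (-1/6)*rho(e2 e3), summed entrywise:
Answer: row 1: [0, -11/2 - I/6]; row 2: [17/2 - I/6, 0]


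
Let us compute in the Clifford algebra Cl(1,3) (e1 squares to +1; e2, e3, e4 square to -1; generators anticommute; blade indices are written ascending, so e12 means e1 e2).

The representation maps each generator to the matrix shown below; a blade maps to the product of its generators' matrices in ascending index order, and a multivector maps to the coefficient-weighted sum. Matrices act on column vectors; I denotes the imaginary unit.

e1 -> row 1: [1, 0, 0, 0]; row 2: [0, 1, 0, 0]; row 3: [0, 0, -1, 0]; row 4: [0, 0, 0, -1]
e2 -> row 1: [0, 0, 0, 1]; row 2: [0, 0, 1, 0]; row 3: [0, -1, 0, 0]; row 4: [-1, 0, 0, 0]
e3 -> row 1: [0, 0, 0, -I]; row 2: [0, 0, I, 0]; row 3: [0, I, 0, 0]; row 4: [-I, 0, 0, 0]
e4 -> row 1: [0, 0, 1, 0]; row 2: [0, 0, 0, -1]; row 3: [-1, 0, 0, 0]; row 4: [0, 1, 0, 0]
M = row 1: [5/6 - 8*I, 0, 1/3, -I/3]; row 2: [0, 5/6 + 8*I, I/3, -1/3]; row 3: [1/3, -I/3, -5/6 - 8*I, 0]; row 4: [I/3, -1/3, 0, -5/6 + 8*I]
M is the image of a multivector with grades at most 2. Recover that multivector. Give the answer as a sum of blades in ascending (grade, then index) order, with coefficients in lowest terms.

Method: the blade images are trace-orthogonal — tr(rho(e_A) rho(e_B)^-1) = 4 if A = B and 0 otherwise — and rho(e_A)^-1 = (e_A)^2 * rho(e_A) with (e_A)^2 = +1 or -1, so the coefficient of e_A in the preimage is (e_A)^2 * tr(M rho(e_A))/4.
Nonzero projections over blades of grade <= 2: e1: (e1)^2 = +1, tr(M rho(e1)) = 10/3, coefficient 5/6; e13: (e13)^2 = +1, tr(M rho(e13)) = 4/3, coefficient 1/3; e14: (e14)^2 = +1, tr(M rho(e14)) = 4/3, coefficient 1/3; e23: (e23)^2 = -1, tr(M rho(e23)) = -32, coefficient 8. Every other blade of grade <= 2 projects to 0.
Answer: 5/6*e1 + 1/3*e13 + 1/3*e14 + 8*e23


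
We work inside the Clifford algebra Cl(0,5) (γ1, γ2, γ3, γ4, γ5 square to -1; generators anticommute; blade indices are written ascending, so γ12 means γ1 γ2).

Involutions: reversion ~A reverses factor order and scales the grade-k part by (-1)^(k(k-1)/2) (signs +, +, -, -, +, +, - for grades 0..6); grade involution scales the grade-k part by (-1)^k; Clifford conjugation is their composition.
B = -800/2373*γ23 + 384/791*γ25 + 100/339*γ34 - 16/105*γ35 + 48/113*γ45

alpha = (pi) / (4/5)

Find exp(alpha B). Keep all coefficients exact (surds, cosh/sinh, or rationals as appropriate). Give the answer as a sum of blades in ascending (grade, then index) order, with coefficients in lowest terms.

B^2 term by term: the squares give (-800/2373)^2*(γ23)^2 + (384/791)^2*(γ25)^2 + (100/339)^2*(γ34)^2 + (-16/105)^2*(γ35)^2 + (48/113)^2*(γ45)^2 = 640000/5631129*(-1) + 147456/625681*(-1) + 10000/114921*(-1) + 256/11025*(-1) + 2304/12769*(-1) = -16/25 (each basis 2-blade squares to minus the product of its generators' squares); cross terms between blades sharing an index anticommute and cancel; the commuting (index-disjoint) pairs give grade-4 terms 2*c*c'*(blade product), which cancel blade by blade — γ2345: -25600/89383 + 25600/89383 = 0 — confirming B is simple. So B^2 = -16/25.
B^2 = -16/25 — the negative square puts this in the circular regime; l = 4/5, alpha*l = pi, so exp(alpha B) = cos(pi) + (sin(pi)/(4/5))*B = -1 + (0)*B.
Answer: -1


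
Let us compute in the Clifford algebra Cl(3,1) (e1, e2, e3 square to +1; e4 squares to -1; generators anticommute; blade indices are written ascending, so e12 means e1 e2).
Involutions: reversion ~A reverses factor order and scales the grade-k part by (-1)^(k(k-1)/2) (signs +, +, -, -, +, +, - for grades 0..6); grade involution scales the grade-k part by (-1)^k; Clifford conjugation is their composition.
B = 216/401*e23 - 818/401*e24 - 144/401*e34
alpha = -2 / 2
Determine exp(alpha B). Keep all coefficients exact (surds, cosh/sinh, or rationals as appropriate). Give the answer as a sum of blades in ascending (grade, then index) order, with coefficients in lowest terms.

B^2 term by term: the squares give (216/401)^2*(e23)^2 + (-818/401)^2*(e24)^2 + (-144/401)^2*(e34)^2 = 46656/160801*(-1) + 669124/160801*(+1) + 20736/160801*(+1) = 4 (each basis 2-blade squares to minus the product of its generators' squares); cross terms between blades sharing an index anticommute and cancel. So B^2 = 4.
B^2 = 4 — the positive square puts this in the hyperbolic regime; l = 2, alpha*l = -2, so exp(alpha B) = cosh(-2) + (sinh(-2)/2)*B = cosh(2) + (-sinh(2)/2)*B.
Answer: cosh(2) - 108*sinh(2)/401*e23 + 409*sinh(2)/401*e24 + 72*sinh(2)/401*e34


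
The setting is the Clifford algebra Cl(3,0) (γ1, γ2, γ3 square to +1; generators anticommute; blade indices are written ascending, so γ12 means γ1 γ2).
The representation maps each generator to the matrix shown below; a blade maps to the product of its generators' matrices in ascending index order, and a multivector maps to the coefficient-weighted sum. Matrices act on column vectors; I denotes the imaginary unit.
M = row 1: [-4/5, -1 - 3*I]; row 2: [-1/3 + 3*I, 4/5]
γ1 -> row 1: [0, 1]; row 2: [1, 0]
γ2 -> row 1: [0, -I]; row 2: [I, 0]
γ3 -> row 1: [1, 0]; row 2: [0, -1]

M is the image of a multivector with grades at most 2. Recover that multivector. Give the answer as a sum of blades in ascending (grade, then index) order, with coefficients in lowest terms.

Method: 1, rho(γ1), rho(γ2), rho(γ3) form a trace-orthogonal basis of the 2x2 complex matrices (tr(X Y) = 2 if X = Y, else 0), so M = m0*1 + m1*rho(γ1) + m2*rho(γ2) + m3*rho(γ3) with m0 = tr(M)/2 = 0, m1 = tr(M rho(γ1))/2 = -2/3, m2 = tr(M rho(γ2))/2 = 3 - I/3, m3 = tr(M rho(γ3))/2 = -4/5.
Multiplying table entries, the bivector images are rho(γ12) = I*rho(γ3), rho(γ13) = -I*rho(γ2), rho(γ23) = I*rho(γ1); with real blade coefficients the real parts of m0..m3 are the coefficients of 1, γ1, γ2, γ3 and the imaginary parts give the bivectors (γ23: Im m1, γ13: -Im m2, γ12: Im m3).
Answer: -2/3*γ1 + 3*γ2 - 4/5*γ3 + 1/3*γ13
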